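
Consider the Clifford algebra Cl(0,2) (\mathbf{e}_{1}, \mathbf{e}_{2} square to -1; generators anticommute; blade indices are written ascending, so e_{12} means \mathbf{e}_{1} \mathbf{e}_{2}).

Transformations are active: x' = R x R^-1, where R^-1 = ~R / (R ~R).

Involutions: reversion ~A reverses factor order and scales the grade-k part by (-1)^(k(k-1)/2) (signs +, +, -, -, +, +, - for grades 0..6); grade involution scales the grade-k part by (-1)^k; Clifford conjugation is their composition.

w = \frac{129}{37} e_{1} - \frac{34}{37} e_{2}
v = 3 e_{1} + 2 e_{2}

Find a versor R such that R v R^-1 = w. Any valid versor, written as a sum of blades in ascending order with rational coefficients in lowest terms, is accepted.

R = v + w = \frac{240}{37} e_{1} + \frac{40}{37} e_{2} works: the equal norms (-13) guarantee its sandwich swaps v into w.
Answer: \frac{240}{37} e_{1} + \frac{40}{37} e_{2}


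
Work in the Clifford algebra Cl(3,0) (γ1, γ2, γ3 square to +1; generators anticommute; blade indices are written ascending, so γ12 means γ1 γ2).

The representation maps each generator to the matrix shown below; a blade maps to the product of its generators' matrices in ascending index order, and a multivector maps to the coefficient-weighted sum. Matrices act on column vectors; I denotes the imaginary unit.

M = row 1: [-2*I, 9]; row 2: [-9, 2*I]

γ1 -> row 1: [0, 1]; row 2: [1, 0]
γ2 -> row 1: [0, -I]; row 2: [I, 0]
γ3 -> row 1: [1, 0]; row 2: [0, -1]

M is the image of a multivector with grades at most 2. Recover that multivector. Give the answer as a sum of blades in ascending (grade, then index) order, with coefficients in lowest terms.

Method: 1, rho(γ1), rho(γ2), rho(γ3) form a trace-orthogonal basis of the 2x2 complex matrices (tr(X Y) = 2 if X = Y, else 0), so M = m0*1 + m1*rho(γ1) + m2*rho(γ2) + m3*rho(γ3) with m0 = tr(M)/2 = 0, m1 = tr(M rho(γ1))/2 = 0, m2 = tr(M rho(γ2))/2 = 9*I, m3 = tr(M rho(γ3))/2 = -2*I.
Multiplying table entries, the bivector images are rho(γ12) = I*rho(γ3), rho(γ13) = -I*rho(γ2), rho(γ23) = I*rho(γ1); with real blade coefficients the real parts of m0..m3 are the coefficients of 1, γ1, γ2, γ3 and the imaginary parts give the bivectors (γ23: Im m1, γ13: -Im m2, γ12: Im m3).
Answer: -2*γ12 - 9*γ13


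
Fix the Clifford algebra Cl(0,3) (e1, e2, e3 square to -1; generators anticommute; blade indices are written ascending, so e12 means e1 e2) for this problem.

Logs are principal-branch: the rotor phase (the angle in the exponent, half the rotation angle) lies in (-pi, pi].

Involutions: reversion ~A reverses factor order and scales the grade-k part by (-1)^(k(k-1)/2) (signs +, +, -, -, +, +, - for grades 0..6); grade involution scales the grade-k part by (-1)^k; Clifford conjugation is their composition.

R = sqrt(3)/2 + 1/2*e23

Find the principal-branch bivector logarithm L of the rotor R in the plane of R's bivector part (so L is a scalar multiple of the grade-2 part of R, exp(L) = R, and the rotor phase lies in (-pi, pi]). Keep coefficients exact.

The scalar part of R is sqrt(3)/2, which fixes the principal-branch rotor phase; the unit plane is then the bivector part divided by the sine of that phase, and L is that plane scaled by the phase.
Concretely: cos(phase) = sqrt(3)/2 gives phase = ±pi/6, and since phase/sin(phase) is even the sign is immaterial: L = (phase/sin(phase)) * <R>_2 = (pi/3) * <R>_2.
Answer: pi/6*e23


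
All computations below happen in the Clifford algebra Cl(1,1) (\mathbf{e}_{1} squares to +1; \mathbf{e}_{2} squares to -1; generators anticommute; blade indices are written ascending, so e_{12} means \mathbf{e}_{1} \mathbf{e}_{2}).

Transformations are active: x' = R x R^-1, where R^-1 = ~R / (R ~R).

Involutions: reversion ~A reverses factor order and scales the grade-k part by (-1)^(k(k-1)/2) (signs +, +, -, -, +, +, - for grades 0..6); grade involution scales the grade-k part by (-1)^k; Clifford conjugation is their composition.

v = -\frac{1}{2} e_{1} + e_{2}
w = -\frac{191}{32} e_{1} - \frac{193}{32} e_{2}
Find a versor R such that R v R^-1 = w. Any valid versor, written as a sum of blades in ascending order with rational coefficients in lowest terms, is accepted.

The midline construction: v and w both square to -\frac{3}{4}, so reflecting in their sum -\frac{207}{32} e_{1} - \frac{161}{32} e_{2} exchanges them.
Answer: -\frac{207}{32} e_{1} - \frac{161}{32} e_{2}


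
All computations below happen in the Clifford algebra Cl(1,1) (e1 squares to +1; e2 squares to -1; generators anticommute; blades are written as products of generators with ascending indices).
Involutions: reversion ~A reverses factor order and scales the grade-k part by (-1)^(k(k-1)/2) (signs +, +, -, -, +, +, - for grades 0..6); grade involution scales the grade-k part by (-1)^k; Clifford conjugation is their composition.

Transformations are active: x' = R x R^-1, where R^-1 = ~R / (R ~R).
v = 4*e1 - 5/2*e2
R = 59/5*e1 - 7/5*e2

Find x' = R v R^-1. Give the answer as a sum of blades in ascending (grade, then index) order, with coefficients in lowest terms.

~R = 59/5*e1 - 7/5*e2, and R ~R = 3432/25, so R^-1 = ~R / (3432/25).
R v = 437/10 - 239/10*e1 e2
Answer: 12055/3432*e1 + 5521/3432*e2


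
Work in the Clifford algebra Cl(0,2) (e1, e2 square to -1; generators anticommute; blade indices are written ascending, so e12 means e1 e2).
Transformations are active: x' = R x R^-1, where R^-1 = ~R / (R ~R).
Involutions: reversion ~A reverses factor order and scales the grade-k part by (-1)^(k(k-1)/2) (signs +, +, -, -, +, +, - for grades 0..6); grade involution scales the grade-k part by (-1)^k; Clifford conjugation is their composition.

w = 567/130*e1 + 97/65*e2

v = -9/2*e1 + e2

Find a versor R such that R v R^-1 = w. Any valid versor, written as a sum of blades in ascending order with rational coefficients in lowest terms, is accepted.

Key observation: q(v) = q(w) = -85/4 (sandwiches preserve the norm), so R = v + w = -9/65*e1 + 162/65*e2 works whenever it is invertible — the component of v along it is kept and (v - w)/2 reverses, sending v to w.
Answer: -9/65*e1 + 162/65*e2


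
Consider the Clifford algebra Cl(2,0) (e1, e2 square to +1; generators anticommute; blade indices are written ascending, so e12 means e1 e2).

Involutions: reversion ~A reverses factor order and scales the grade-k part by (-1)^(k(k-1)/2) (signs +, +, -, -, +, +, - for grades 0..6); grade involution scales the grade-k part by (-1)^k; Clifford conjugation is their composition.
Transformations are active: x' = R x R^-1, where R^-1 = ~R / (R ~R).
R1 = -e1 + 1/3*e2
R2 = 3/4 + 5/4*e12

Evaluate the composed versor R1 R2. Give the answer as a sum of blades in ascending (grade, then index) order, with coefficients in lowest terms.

Distribute over the terms of R1 (each basis-blade product reordered to ascending indices, repeated generators contracted through their squares):
(-e1) R2 = -3/4*e1 - 5/4*e2
(1/3*e2) R2 = -5/12*e1 + 1/4*e2
Summing the partial products and collecting blades:
Answer: -7/6*e1 - e2


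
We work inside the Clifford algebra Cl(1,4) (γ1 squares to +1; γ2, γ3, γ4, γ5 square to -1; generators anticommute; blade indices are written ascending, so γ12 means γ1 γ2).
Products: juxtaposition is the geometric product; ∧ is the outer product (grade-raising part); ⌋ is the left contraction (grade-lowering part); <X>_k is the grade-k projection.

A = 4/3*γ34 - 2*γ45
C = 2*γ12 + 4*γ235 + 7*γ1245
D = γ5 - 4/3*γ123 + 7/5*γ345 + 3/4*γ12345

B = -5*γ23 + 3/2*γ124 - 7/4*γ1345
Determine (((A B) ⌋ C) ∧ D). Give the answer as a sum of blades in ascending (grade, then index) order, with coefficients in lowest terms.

step 1: -7/2*γ13 + 7/3*γ15 - 20/3*γ24 - 2*γ123 - 3*γ125 + 10*γ2345
step 2: -21*γ4 + 140/3*γ15 + 49/3*γ24
step 3: -21*γ45 + 49/3*γ245 - 28*γ1234
Answer: -21*γ45 + 49/3*γ245 - 28*γ1234


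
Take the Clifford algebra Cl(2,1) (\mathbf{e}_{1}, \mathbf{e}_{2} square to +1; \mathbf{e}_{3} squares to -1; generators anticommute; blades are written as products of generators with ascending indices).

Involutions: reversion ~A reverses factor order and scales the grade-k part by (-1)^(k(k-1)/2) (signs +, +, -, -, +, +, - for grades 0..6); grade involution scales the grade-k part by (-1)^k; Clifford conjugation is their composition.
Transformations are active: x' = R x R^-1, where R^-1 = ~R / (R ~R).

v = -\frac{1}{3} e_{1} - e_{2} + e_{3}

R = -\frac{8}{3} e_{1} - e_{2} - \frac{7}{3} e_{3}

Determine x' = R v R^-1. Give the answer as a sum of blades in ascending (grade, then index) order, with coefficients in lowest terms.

~R = -\frac{8}{3} e_{1} - e_{2} - \frac{7}{3} e_{3}, and R ~R = \frac{8}{3}, so R^-1 = ~R / (\frac{8}{3}).
R v = \frac{38}{9} + \frac{7}{3} e_{1} e_{2} - \frac{31}{9} e_{1} e_{3} - \frac{10}{3} e_{2} e_{3}
Answer: -\frac{73}{9} e_{1} - \frac{13}{6} e_{2} - \frac{151}{18} e_{3}


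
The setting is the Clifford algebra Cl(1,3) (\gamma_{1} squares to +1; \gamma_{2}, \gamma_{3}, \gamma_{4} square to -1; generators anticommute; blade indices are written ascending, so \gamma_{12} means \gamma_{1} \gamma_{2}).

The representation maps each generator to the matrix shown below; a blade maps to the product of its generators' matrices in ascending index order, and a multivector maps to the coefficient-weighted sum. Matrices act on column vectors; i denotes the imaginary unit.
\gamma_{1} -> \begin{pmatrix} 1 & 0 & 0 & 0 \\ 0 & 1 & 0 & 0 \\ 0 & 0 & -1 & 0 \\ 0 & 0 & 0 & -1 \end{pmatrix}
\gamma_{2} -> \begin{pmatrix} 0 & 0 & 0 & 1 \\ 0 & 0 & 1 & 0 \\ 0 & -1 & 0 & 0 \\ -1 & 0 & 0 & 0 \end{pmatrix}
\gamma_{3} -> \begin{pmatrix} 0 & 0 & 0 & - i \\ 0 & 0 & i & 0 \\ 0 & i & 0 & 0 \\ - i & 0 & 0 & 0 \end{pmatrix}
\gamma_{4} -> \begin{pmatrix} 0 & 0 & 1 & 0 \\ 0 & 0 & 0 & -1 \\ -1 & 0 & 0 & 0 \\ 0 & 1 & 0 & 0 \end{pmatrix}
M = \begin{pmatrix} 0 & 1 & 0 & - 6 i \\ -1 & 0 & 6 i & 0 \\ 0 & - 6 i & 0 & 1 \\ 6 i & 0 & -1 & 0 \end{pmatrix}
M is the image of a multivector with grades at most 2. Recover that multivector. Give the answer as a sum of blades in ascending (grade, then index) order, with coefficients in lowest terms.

Method: the blade images are trace-orthogonal — tr(rho(e_A) rho(e_B)^-1) = 4 if A = B and 0 otherwise — and rho(e_A)^-1 = (e_A)^2 * rho(e_A) with (e_A)^2 = +1 or -1, so the coefficient of e_A in the preimage is (e_A)^2 * tr(M rho(e_A))/4.
Nonzero projections over blades of grade <= 2: \gamma_{13}: (\gamma_{13})^2 = +1, tr(M rho(\gamma_{13})) = 24, coefficient 6; \gamma_{24}: (\gamma_{24})^2 = -1, tr(M rho(\gamma_{24})) = -4, coefficient 1. Every other blade of grade <= 2 projects to 0.
Answer: 6 \gamma_{13} + \gamma_{24}


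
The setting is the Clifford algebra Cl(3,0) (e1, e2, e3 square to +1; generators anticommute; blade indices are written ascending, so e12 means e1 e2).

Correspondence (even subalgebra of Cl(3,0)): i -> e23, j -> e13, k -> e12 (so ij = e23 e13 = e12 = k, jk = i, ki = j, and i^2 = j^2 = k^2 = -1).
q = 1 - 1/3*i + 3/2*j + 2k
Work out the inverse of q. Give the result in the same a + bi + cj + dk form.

In blades: q = 1 + 2*e12 + 3/2*e13 - 1/3*e23.
With qbar = 1 - 2*e12 - 3/2*e13 + 1/3*e23 (scalar fixed, mapped units negated), q qbar = 265/36 (the sum of squared coefficients), so q^-1 = qbar / (265/36) = 36/265 - 72/265*e12 - 54/265*e13 + 12/265*e23; translating back:
Answer: 36/265 + 12/265*i - 54/265*j - 72/265*k


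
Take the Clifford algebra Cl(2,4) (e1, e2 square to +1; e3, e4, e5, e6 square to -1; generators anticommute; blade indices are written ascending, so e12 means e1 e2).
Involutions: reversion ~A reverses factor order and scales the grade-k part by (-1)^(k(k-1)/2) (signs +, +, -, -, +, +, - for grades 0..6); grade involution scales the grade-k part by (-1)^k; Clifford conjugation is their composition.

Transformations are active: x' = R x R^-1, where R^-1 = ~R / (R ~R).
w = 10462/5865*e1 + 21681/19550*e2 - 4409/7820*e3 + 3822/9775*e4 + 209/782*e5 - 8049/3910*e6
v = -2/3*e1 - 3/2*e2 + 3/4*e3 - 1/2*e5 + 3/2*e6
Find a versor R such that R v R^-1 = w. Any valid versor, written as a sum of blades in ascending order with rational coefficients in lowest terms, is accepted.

Construction: equal norms (both -53/144) license R = v + w = 2184/1955*e1 - 3822/9775*e2 + 364/1955*e3 + 3822/9775*e4 - 91/391*e5 - 1092/1955*e6 — nothing changes along that direction, while (v - w)/2 changes sign, so v maps onto w.
Answer: 2184/1955*e1 - 3822/9775*e2 + 364/1955*e3 + 3822/9775*e4 - 91/391*e5 - 1092/1955*e6


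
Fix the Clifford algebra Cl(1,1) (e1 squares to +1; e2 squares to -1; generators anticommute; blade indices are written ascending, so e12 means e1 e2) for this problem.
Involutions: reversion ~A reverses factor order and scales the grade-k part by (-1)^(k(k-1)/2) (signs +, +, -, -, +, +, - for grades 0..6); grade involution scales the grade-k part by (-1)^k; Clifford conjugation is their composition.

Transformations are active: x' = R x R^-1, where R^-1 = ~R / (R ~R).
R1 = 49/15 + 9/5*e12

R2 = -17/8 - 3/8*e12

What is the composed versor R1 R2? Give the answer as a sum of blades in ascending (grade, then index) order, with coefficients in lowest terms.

Distribute over the terms of R1 (each basis-blade product reordered to ascending indices, repeated generators contracted through their squares):
(49/15) R2 = -833/120 - 49/40*e12
(9/5*e12) R2 = -27/40 - 153/40*e12
Summing the partial products and collecting blades:
Answer: -457/60 - 101/20*e12


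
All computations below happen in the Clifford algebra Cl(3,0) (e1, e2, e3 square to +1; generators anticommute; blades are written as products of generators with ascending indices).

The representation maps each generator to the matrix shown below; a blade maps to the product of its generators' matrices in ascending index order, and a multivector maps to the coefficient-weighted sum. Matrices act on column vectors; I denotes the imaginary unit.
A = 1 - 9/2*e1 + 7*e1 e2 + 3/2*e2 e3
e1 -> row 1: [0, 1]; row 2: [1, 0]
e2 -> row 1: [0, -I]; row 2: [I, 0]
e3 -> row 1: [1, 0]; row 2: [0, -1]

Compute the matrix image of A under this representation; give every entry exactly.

Bivector images (products of the table entries): rho(e1 e2) = rho(e1)rho(e2) = row 1: [I, 0]; row 2: [0, -I]; rho(e2 e3) = rho(e2)rho(e3) = row 1: [0, I]; row 2: [I, 0].
M = (1)*1 + (-9/2)*rho(e1) + (7)*rho(e1 e2) + (3/2)*rho(e2 e3), summed entrywise (1 is the identity matrix):
Answer: row 1: [1 + 7*I, -9/2 + 3*I/2]; row 2: [-9/2 + 3*I/2, 1 - 7*I]


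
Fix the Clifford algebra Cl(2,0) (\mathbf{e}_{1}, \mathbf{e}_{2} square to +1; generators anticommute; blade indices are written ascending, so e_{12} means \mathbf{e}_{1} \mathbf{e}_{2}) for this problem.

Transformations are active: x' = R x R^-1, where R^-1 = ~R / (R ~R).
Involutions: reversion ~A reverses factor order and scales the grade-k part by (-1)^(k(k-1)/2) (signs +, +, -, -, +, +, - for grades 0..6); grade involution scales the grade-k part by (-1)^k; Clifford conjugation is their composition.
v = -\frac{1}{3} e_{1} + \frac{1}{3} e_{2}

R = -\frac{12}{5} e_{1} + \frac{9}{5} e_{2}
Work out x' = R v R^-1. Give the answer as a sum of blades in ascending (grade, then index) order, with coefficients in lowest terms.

~R = -\frac{12}{5} e_{1} + \frac{9}{5} e_{2}, and R ~R = 9, so R^-1 = ~R / (9).
R v = \frac{7}{5} - \frac{1}{5} e_{12}
Answer: -\frac{31}{75} e_{1} + \frac{17}{75} e_{2}


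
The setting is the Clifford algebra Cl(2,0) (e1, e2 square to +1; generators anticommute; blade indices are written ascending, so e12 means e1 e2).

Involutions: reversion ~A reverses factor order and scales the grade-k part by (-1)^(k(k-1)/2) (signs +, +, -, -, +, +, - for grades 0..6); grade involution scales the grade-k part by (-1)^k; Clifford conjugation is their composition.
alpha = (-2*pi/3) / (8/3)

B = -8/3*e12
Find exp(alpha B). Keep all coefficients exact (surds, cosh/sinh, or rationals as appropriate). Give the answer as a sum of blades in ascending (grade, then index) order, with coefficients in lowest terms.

B^2 = (-8/3)^2*(e12)^2 = 64/9*(-1) = -64/9 (a basis 2-blade squares to minus the product of its generators' squares).
B^2 = -64/9 — circular case — the even/odd split gives cos and sin: l = 8/3, alpha*l = -2*pi/3, so exp(alpha B) = cos(-2*pi/3) + (sin(-2*pi/3)/(8/3))*B = -1/2 + (-3*sqrt(3)/16)*B.
Answer: -1/2 + sqrt(3)/2*e12


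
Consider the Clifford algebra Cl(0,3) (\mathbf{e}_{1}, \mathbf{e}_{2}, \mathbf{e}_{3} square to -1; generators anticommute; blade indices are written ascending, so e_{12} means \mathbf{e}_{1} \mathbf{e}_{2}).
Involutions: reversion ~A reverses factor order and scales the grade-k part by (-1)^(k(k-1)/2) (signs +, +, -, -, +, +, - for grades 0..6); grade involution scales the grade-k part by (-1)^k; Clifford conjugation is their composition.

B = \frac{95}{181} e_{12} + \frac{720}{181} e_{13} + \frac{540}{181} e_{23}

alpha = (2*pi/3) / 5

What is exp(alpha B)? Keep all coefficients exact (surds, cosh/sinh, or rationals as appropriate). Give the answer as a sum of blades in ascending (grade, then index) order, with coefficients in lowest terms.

B^2 term by term: the squares give (\frac{95}{181})^2*(e_{12})^2 + (\frac{720}{181})^2*(e_{13})^2 + (\frac{540}{181})^2*(e_{23})^2 = \frac{9025}{32761}*(-1) + \frac{518400}{32761}*(-1) + \frac{291600}{32761}*(-1) = -25 (each basis 2-blade squares to minus the product of its generators' squares); cross terms between blades sharing an index anticommute and cancel. So B^2 = -25.
B^2 = -25 — the series telescopes trigonometrically here: l = 5, alpha*l = \frac{2 \pi}{3}, so exp(alpha B) = cos(\frac{2 \pi}{3}) + (sin(\frac{2 \pi}{3})/5)*B = - \frac{1}{2} + (\frac{\sqrt{3}}{10})*B.
Answer: - \frac{1}{2} + \frac{19 \sqrt{3}}{362} e_{12} + \frac{72 \sqrt{3}}{181} e_{13} + \frac{54 \sqrt{3}}{181} e_{23}


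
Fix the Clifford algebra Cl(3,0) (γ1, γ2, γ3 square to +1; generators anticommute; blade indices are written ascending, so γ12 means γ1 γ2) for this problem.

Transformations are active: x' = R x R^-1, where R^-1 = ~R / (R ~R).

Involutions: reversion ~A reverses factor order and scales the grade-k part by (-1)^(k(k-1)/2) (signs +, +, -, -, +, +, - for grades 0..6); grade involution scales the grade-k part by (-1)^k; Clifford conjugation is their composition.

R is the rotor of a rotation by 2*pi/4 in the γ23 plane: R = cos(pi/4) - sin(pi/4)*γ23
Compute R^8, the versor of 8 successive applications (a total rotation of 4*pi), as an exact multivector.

Half-angle bookkeeping: 8 applications in γ23 add up to rotor phase 8*pi/4 = 2*pi, so R^8 = cos(2*pi) - sin(2*pi)*γ23.
cos(2*pi) = 1 and sin(2*pi) = 0, so R^8 = 1. The total rotation 4*pi is 2 full turns, so every vector returns to itself, yet the rotor is +1, back on the identity sheet (an even number of 2*pi turns).
Answer: 1


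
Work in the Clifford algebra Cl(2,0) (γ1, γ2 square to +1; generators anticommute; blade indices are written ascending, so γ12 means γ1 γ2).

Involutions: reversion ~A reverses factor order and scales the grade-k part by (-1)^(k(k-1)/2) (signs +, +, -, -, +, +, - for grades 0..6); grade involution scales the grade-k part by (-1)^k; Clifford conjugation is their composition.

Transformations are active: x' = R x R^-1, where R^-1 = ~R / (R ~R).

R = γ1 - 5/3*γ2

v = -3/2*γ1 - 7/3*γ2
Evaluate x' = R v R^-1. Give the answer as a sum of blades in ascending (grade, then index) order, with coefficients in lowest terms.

~R = γ1 - 5/3*γ2, and R ~R = 34/9, so R^-1 = ~R / (34/9).
R v = 43/18 - 29/6*γ12
Answer: 47/17*γ1 + 23/102*γ2


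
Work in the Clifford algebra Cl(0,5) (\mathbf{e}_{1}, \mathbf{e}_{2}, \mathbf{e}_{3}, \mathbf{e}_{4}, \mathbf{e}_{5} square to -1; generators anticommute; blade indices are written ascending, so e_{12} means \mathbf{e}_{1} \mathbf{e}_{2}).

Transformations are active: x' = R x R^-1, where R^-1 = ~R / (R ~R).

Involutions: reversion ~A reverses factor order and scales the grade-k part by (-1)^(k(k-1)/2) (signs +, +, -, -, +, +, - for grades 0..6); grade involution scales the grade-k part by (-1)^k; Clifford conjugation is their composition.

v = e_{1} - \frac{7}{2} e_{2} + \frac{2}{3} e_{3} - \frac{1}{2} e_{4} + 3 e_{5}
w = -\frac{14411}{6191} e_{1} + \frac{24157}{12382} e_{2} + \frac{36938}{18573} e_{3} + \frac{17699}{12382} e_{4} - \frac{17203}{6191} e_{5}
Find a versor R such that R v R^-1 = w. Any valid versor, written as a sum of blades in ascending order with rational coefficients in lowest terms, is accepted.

Equal squares first: v^2 = w^2 = -\frac{413}{18}. Then v + w = -\frac{8220}{6191} e_{1} - \frac{9590}{6191} e_{2} + \frac{16440}{6191} e_{3} + \frac{5754}{6191} e_{4} + \frac{1370}{6191} e_{5} is a versor taking v to w, provided it is invertible.
Answer: -\frac{8220}{6191} e_{1} - \frac{9590}{6191} e_{2} + \frac{16440}{6191} e_{3} + \frac{5754}{6191} e_{4} + \frac{1370}{6191} e_{5}


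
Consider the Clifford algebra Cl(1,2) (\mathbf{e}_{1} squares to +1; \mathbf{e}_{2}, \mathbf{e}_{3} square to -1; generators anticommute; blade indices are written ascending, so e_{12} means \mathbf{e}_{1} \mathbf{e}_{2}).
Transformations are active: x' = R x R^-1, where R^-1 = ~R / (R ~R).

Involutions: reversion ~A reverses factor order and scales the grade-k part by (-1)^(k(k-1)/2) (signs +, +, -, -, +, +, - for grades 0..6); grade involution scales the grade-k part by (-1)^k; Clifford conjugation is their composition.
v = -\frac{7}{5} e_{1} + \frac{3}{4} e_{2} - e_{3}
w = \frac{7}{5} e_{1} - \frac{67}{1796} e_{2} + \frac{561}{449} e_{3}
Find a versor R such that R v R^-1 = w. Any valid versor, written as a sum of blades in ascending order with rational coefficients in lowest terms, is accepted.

Since q(v) = q(w) = \frac{159}{400}, the sum R = v + w = \frac{320}{449} e_{2} + \frac{112}{449} e_{3} does the job whenever invertible.
Answer: \frac{320}{449} e_{2} + \frac{112}{449} e_{3}


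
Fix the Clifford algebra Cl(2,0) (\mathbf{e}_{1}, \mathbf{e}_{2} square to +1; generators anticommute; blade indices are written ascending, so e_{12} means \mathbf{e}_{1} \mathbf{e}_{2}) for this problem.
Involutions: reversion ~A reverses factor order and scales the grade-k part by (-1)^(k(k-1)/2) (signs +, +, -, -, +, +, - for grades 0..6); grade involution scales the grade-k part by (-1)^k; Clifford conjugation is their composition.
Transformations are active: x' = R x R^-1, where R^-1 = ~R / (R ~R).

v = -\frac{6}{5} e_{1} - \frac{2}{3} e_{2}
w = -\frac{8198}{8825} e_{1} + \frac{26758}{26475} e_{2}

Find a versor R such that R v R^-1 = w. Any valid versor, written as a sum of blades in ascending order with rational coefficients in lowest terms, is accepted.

Sketch: the shared square \frac{424}{225} makes R = v + w = -\frac{18788}{8825} e_{1} + \frac{3036}{8825} e_{2} the natural versor; its sandwich fixes that direction, negates (v - w)/2, and sends v to w.
Answer: -\frac{18788}{8825} e_{1} + \frac{3036}{8825} e_{2}


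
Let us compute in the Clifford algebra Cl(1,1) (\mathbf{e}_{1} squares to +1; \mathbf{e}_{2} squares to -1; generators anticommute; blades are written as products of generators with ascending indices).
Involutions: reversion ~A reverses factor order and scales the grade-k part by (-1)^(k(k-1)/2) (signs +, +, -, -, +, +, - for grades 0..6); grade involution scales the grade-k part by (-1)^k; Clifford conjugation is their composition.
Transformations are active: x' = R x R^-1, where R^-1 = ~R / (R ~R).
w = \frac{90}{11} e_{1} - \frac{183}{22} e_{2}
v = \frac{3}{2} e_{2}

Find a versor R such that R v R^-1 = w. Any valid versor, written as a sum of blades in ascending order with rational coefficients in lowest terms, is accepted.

Equal squares first: v^2 = w^2 = -\frac{9}{4}. Then v + w = \frac{90}{11} e_{1} - \frac{75}{11} e_{2} is a versor taking v to w, provided it is invertible.
Answer: \frac{90}{11} e_{1} - \frac{75}{11} e_{2}


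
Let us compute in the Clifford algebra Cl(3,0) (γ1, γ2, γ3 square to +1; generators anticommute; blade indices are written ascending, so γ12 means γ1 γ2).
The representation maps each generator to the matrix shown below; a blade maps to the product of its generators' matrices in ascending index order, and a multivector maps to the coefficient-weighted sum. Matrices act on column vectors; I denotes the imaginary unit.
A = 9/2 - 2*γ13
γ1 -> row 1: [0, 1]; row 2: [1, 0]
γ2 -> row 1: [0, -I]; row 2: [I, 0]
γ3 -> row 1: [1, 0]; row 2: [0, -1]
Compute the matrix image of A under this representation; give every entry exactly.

Bivector images (products of the table entries): rho(γ13) = rho(γ1)rho(γ3) = row 1: [0, -1]; row 2: [1, 0].
M = (9/2)*1 + (-2)*rho(γ13), summed entrywise (1 is the identity matrix):
Answer: row 1: [9/2, 2]; row 2: [-2, 9/2]


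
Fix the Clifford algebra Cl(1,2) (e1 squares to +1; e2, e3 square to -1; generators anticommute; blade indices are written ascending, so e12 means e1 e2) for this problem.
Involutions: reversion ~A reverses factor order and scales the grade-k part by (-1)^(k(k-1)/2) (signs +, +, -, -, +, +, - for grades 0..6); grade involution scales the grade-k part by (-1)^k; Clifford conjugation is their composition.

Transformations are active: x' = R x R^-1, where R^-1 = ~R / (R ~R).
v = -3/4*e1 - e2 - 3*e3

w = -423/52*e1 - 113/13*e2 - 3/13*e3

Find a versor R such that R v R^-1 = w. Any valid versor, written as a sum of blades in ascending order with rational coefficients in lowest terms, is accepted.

Since q(v) = q(w) = -151/16, the sum R = v + w = -231/26*e1 - 126/13*e2 - 42/13*e3 does the job whenever invertible.
Answer: -231/26*e1 - 126/13*e2 - 42/13*e3


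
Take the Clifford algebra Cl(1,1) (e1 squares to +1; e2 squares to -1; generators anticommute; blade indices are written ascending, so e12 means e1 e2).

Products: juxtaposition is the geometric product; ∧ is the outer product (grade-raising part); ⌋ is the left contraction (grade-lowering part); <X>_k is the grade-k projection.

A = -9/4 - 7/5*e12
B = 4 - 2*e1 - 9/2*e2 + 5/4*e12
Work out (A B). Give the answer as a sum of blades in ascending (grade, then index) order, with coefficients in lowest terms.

step 1: -43/4 - 9/5*e1 + 293/40*e2 - 673/80*e12
Answer: -43/4 - 9/5*e1 + 293/40*e2 - 673/80*e12


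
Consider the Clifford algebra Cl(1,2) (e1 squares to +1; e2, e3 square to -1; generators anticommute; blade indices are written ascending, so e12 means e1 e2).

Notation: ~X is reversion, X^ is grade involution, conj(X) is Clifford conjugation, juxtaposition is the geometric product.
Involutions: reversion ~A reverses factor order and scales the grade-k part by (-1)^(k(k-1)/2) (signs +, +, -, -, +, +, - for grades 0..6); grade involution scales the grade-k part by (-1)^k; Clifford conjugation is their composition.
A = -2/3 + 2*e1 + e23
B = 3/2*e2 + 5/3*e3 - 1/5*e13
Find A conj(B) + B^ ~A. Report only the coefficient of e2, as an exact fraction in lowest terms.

first term: 8/3*e2 + 1/90*e3 - 16/5*e12 - 52/15*e13
second term: 8/3*e2 + 1/90*e3 + 16/5*e12 + 52/15*e13
Answer: 16/3


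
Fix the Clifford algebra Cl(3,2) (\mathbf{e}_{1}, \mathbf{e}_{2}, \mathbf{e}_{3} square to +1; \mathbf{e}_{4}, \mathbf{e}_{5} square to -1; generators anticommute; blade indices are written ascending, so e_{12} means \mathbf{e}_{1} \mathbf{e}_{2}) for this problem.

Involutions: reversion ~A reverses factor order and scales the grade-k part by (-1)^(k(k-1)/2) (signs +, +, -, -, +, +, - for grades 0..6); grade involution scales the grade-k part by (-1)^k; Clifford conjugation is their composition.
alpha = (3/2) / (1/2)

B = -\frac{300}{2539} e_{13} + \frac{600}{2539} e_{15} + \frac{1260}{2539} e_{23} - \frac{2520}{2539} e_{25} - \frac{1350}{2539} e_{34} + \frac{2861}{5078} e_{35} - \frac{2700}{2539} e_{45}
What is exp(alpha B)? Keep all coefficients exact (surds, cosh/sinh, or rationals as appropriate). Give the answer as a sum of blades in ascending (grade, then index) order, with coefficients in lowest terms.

B^2 term by term: the squares give (-\frac{300}{2539})^2*(e_{13})^2 + (\frac{600}{2539})^2*(e_{15})^2 + (\frac{1260}{2539})^2*(e_{23})^2 + (-\frac{2520}{2539})^2*(e_{25})^2 + (-\frac{1350}{2539})^2*(e_{34})^2 + (\frac{2861}{5078})^2*(e_{35})^2 + (-\frac{2700}{2539})^2*(e_{45})^2 = \frac{90000}{6446521}*(-1) + \frac{360000}{6446521}*(+1) + \frac{1587600}{6446521}*(-1) + \frac{6350400}{6446521}*(+1) + \frac{1822500}{6446521}*(+1) + \frac{8185321}{25786084}*(+1) + \frac{7290000}{6446521}*(-1) = \frac{1}{4} (each basis 2-blade squares to minus the product of its generators' squares); cross terms between blades sharing an index anticommute and cancel; the commuting (index-disjoint) pairs give grade-4 terms 2*c*c'*(blade product), which cancel blade by blade — e_{1235}: -\frac{1512000}{6446521} + \frac{1512000}{6446521} = 0; e_{1345}: \frac{1620000}{6446521} - \frac{1620000}{6446521} = 0; e_{2345}: -\frac{6804000}{6446521} + \frac{6804000}{6446521} = 0 — confirming B is simple. So B^2 = \frac{1}{4}.
B^2 = \frac{1}{4} — hyperbolic case — the even/odd split gives cosh and sinh: l = \frac{1}{2}, alpha*l = \frac{3}{2}, so exp(alpha B) = cosh(\frac{3}{2}) + (sinh(\frac{3}{2})/(\frac{1}{2}))*B = \cosh{\left(\frac{3}{2} \right)} + (2 \sinh{\left(\frac{3}{2} \right)})*B.
Answer: \cosh{\left(\frac{3}{2} \right)} - \frac{600 \sinh{\left(\frac{3}{2} \right)}}{2539} e_{13} + \frac{1200 \sinh{\left(\frac{3}{2} \right)}}{2539} e_{15} + \frac{2520 \sinh{\left(\frac{3}{2} \right)}}{2539} e_{23} - \frac{5040 \sinh{\left(\frac{3}{2} \right)}}{2539} e_{25} - \frac{2700 \sinh{\left(\frac{3}{2} \right)}}{2539} e_{34} + \frac{2861 \sinh{\left(\frac{3}{2} \right)}}{2539} e_{35} - \frac{5400 \sinh{\left(\frac{3}{2} \right)}}{2539} e_{45}


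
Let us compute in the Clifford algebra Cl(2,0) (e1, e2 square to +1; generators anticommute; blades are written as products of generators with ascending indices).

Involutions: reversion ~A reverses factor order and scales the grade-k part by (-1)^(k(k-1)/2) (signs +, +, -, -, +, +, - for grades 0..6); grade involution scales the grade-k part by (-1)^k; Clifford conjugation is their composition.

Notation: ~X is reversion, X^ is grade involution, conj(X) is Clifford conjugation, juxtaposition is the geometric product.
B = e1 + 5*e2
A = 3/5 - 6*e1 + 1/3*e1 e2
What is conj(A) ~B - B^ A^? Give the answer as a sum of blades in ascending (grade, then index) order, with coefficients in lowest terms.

first term: 6 - 16/15*e1 + 10/3*e2 + 30*e1 e2
second term: -6 + 16/15*e1 - 10/3*e2 + 30*e1 e2
Answer: 12 - 32/15*e1 + 20/3*e2


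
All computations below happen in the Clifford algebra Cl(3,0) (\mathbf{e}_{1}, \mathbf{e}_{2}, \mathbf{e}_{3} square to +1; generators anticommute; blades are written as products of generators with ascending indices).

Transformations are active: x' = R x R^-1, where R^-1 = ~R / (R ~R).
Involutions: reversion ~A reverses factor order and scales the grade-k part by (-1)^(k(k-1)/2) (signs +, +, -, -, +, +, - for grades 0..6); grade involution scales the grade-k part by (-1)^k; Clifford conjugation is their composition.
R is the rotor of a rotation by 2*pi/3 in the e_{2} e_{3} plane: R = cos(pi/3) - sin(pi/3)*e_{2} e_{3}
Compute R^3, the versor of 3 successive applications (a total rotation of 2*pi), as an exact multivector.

Half-angle bookkeeping: 3 applications in e_{2} e_{3} add up to rotor phase 3*pi/3 = \pi, so R^3 = cos(\pi) - sin(\pi)*e_{2} e_{3}.
cos(\pi) = -1 and sin(\pi) = 0, so R^3 = -1. The total rotation 2*pi is 1 full turn, so every vector returns to itself, yet the rotor is -1, on the OTHER sheet of the double cover (an odd number of 2*pi turns).
Answer: -1


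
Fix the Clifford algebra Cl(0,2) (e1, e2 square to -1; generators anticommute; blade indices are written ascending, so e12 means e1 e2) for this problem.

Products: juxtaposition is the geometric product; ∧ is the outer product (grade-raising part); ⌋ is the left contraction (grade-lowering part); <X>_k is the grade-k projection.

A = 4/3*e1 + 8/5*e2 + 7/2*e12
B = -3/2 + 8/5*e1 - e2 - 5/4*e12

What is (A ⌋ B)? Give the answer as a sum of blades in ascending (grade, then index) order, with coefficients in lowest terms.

step 1: 461/120 - 2*e1 + 5/3*e2
Answer: 461/120 - 2*e1 + 5/3*e2


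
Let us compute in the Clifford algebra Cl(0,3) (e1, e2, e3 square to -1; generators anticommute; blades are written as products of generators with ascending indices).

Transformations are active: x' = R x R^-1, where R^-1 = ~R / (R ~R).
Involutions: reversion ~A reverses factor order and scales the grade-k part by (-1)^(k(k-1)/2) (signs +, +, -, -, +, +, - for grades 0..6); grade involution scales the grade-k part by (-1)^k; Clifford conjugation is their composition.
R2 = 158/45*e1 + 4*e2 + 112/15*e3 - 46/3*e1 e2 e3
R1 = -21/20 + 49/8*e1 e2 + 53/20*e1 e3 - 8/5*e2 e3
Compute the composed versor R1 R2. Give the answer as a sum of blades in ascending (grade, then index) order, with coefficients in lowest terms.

Distribute over the terms of R1 (each basis-blade product reordered to ascending indices, repeated generators contracted through their squares):
(-21/20) R2 = -553/150*e1 - 21/5*e2 - 196/25*e3 + 161/10*e1 e2 e3
(49/8*e1 e2) R2 = -49/2*e1 + 3871/180*e2 + 1127/12*e3 + 686/15*e1 e2 e3
(53/20*e1 e3) R2 = -1484/75*e1 - 1219/30*e2 + 4187/450*e3 - 53/5*e1 e2 e3
(-8/5*e2 e3) R2 = -368/15*e1 + 896/75*e2 - 32/5*e3 - 1264/225*e1 e2 e3
Summing the partial products and collecting blades:
Answer: -5438/75*e1 - 10243/900*e2 + 80083/900*e3 + 20527/450*e1 e2 e3


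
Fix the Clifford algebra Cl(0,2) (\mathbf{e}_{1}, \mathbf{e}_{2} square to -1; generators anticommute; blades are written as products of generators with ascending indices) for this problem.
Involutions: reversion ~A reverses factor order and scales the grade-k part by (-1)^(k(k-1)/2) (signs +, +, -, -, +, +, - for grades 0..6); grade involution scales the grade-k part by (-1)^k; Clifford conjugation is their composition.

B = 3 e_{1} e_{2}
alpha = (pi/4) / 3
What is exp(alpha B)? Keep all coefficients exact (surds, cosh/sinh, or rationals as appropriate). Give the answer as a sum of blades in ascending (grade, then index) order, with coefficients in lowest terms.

B^2 = (3)^2*(e_{1} e_{2})^2 = 9*(-1) = -9 (a basis 2-blade squares to minus the product of its generators' squares).
B^2 = -9 — a negative square means the series sums to a rotation: l = 3, alpha*l = \frac{\pi}{4}, so exp(alpha B) = cos(\frac{\pi}{4}) + (sin(\frac{\pi}{4})/3)*B = \frac{\sqrt{2}}{2} + (\frac{\sqrt{2}}{6})*B.
Answer: \frac{\sqrt{2}}{2} + \frac{\sqrt{2}}{2} e_{1} e_{2}


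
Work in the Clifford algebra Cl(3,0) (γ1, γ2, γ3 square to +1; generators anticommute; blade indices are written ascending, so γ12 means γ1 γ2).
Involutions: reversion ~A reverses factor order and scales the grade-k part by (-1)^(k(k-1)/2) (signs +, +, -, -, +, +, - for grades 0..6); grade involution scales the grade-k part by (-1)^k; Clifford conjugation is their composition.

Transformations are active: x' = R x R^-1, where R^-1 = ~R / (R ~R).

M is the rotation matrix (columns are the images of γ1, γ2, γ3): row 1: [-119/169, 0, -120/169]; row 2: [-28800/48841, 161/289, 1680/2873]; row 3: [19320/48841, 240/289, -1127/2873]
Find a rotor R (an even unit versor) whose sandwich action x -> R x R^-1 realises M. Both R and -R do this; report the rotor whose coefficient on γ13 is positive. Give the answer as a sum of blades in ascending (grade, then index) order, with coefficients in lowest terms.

Method: write R = a + b12*γ12 + b13*γ13 + b23*γ23 with a^2 + b12^2 + b13^2 + b23^2 = 1 (so R^-1 = ~R). Expanding the columns R e_j ~R gives tr M = 4a^2 - 1 and, from the antisymmetric part, M21 - M12 = -4a*b12, M13 - M31 = 4a*b13, M32 - M23 = -4a*b23.
Here tr M = -26341/48841, so a^2 = (1 + tr M)/4 = 5625/48841 and a = ±75/221. Taking a = 75/221: M21 - M12 = -28800/48841, M13 - M31 = -54000/48841, M32 - M23 = 12000/48841, giving b12 = 96/221, b13 = -180/221, b23 = -40/221, i.e. R = 75/221 + 96/221*γ12 - 180/221*γ13 - 40/221*γ23.
Its γ13 coefficient is negative, so report the other preimage -R.
Answer: -75/221 - 96/221*γ12 + 180/221*γ13 + 40/221*γ23. Note: both R and -R realise this M (trace -26341/48841); the covering map identifies them, and the γ13-coefficient sign is the tie-breaker.


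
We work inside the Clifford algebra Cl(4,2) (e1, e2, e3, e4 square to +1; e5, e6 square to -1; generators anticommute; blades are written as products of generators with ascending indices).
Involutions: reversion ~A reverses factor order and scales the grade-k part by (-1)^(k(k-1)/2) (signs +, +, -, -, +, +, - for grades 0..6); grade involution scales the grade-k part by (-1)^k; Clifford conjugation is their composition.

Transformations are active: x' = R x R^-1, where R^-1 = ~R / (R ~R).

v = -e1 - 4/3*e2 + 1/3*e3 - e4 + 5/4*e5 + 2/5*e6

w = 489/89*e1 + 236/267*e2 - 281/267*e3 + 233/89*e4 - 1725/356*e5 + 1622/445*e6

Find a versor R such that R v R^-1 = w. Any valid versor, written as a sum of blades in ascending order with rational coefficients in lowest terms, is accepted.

Construction: equal norms (both 7799/3600) license R = v + w = 400/89*e1 - 40/89*e2 - 64/89*e3 + 144/89*e4 - 320/89*e5 + 360/89*e6 — nothing changes along that direction, while (v - w)/2 changes sign, so v maps onto w.
Answer: 400/89*e1 - 40/89*e2 - 64/89*e3 + 144/89*e4 - 320/89*e5 + 360/89*e6


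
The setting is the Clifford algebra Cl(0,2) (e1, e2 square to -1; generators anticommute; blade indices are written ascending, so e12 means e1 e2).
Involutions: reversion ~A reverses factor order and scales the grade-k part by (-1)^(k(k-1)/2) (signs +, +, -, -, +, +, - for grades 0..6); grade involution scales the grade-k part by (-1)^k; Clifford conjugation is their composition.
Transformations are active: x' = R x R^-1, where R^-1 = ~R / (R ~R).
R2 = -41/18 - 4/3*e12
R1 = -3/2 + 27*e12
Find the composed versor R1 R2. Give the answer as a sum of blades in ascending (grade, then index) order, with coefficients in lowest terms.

Distribute over the terms of R1 (each basis-blade product reordered to ascending indices, repeated generators contracted through their squares):
(-3/2) R2 = 41/12 + 2*e12
(27*e12) R2 = 36 - 123/2*e12
Summing the partial products and collecting blades:
Answer: 473/12 - 119/2*e12


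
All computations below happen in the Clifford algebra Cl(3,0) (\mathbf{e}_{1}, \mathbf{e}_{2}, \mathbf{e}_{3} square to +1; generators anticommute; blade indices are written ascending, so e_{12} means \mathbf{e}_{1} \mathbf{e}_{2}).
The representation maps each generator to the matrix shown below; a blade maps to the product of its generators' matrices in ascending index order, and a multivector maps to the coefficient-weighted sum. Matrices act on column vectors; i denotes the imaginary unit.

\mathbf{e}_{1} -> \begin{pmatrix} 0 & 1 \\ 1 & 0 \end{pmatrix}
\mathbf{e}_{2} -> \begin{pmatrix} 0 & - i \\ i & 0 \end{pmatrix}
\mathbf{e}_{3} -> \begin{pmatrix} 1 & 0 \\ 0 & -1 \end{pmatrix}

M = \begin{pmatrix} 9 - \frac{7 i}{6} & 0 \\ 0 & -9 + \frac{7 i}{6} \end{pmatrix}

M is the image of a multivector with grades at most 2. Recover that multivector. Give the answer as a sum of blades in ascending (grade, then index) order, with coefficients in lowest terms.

Method: 1, rho(e_{1}), rho(e_{2}), rho(e_{3}) form a trace-orthogonal basis of the 2x2 complex matrices (tr(X Y) = 2 if X = Y, else 0), so M = m0*1 + m1*rho(e_{1}) + m2*rho(e_{2}) + m3*rho(e_{3}) with m0 = tr(M)/2 = 0, m1 = tr(M rho(e_{1}))/2 = 0, m2 = tr(M rho(e_{2}))/2 = 0, m3 = tr(M rho(e_{3}))/2 = 9 - \frac{7 i}{6}.
Multiplying table entries, the bivector images are rho(e_{12}) = i*rho(e_{3}), rho(e_{13}) = -i*rho(e_{2}), rho(e_{23}) = i*rho(e_{1}); with real blade coefficients the real parts of m0..m3 are the coefficients of 1, e_{1}, e_{2}, e_{3} and the imaginary parts give the bivectors (e_{23}: Im m1, e_{13}: -Im m2, e_{12}: Im m3).
Answer: 9 e_{3} - \frac{7}{6} e_{12}


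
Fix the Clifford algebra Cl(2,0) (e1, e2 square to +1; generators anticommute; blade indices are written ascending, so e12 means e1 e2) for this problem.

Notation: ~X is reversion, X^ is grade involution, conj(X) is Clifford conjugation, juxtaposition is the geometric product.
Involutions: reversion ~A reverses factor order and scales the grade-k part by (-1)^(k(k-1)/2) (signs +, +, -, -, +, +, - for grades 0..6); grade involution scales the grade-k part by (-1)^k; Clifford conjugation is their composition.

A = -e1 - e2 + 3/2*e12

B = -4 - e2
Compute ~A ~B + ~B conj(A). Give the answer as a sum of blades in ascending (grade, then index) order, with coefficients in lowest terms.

first term: 1 + 11/2*e1 + 4*e2 + 7*e12
second term: -1 - 11/2*e1 - 4*e2 + 7*e12
Answer: 14*e12
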